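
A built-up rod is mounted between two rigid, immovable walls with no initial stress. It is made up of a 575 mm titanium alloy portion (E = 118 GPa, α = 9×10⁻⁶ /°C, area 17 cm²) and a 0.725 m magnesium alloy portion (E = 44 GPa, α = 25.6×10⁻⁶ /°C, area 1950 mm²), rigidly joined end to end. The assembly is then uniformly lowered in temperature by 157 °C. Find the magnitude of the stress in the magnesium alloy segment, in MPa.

σ ≈ 169 MPa (tensile)

Free thermal contraction of the whole bar: Σ αᵢΔT Lᵢ = 9×10⁻⁶×157×575 + 25.6×10⁻⁶×157×725 = 3.726 mm.
Since the ends are fixed, an axial force P builds up, equal in every segment, with P · Σ Lᵢ/(AᵢEᵢ) = δ_free.
Σ Lᵢ/(AᵢEᵢ) = 575/(1700×118×10³) + 725/(1950×44×10³) = 1.132×10⁻⁵ mm/N.
So P = 3.726 / 1.132×10⁻⁵ = 329.3 kN, tensile.
σ_{magnesium alloy} = P / A = 329300 / 1950 = 168.9 MPa.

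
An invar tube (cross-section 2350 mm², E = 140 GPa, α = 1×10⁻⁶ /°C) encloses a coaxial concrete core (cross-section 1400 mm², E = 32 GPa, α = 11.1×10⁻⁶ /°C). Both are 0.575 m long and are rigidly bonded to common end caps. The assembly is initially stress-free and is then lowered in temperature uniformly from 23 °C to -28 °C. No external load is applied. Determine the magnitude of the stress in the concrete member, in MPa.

Equilibrium of a rigid end plate with no external load gives equal and opposite internal forces ±P in the two members. Since α_{concrete} > α_{invar}, cooling drives the concrete into tension and the invar into compression.
Compatibility of the two members (thermal + elastic change equal): (α₁ − α₂)ΔT = P·[1/(A₁E₁) + 1/(A₂E₂)].
|α₁ − α₂|·ΔT = 10.1×10⁻⁶ × 51 = 0.0005151.
1/(A₁E₁) + 1/(A₂E₂) = 1/(2350×140×10³) + 1/(1400×32×10³) = 2.536×10⁻⁸ N⁻¹.
So P = 0.0005151 / 2.536×10⁻⁸ = 20.31 kN.
σ_{concrete} = P/A₂ = 20310/1400 = 14.51 MPa, tensile.

σ ≈ 14.5 MPa (tensile)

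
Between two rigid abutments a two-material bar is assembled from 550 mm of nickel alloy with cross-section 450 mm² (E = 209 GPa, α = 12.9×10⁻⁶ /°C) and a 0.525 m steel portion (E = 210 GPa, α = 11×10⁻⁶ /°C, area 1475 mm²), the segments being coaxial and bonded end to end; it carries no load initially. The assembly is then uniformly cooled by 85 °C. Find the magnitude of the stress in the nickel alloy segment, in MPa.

Free thermal contraction of the whole bar: Σ αᵢΔT Lᵢ = 12.9×10⁻⁶×85×550 + 11×10⁻⁶×85×525 = 1.094 mm.
Since the ends are fixed, an axial force P builds up, equal in every segment, with P · Σ Lᵢ/(AᵢEᵢ) = δ_free.
Σ Lᵢ/(AᵢEᵢ) = 550/(450×209×10³) + 525/(1475×210×10³) = 7.543×10⁻⁶ mm/N.
Hence P = δ_free / Σ(L/AE) = 1.094/7.543×10⁻⁶ = 145 kN (tensile).
σ_{nickel alloy} = P / A = 145000 / 450 = 322.3 MPa.

σ ≈ 322 MPa (tensile)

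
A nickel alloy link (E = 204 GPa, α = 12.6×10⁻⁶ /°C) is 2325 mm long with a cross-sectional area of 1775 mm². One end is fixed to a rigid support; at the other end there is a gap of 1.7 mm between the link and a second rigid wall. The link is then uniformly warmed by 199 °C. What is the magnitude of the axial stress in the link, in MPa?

σ ≈ 362 MPa (compressive)

Free thermal elongation = αΔT L = 12.6×10⁻⁶ × 199 × 2325 = 5.83 mm.
This exceeds the 1.7 mm gap, so the wall pushes back. The portion of expansion that must be recovered elastically is δ_free − gap = 5.83 − 1.7 = 4.13 mm.
So σ = E(δ_free − g)/L = 204×10³ × 4.13/2325 = 362.3 MPa.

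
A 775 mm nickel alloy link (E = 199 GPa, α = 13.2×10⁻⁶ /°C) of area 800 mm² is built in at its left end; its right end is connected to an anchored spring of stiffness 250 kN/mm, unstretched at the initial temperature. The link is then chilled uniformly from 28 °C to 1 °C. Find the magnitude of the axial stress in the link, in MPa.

σ ≈ 38.9 MPa (tensile)

The unrestrained thermal change is αΔT L = 13.2×10⁻⁶ × 27 × 775 = 0.2762 mm.
With a force P in the spring, the elastic change of the link is PL/(AE) and that of the spring is P/k; compatibility requires their sum to equal δ_free.
P [ L/(AE) + 1/k ] = δ_free → P [ 775/(800×199×10³) + 1/(250×10³) ] = 0.2762.
P = 0.2762 / 8.868×10⁻⁶ = 31150 N.
σ = P/A = 31150/800 = 38.93 MPa.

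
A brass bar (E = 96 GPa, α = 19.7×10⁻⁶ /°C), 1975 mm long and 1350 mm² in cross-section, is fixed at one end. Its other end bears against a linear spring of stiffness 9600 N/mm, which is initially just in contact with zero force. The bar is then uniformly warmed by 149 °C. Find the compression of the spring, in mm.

δ ≈ 5.06 mm

If the spring were absent the bar would lengthen by αΔT L = 19.7×10⁻⁶ × 149 × 1975 = 5.797 mm.
With a force P in the spring, the elastic change of the bar is PL/(AE) and that of the spring is P/k; compatibility requires their sum to equal δ_free.
So P = δ_free / [L/(AE) + 1/k] = 5.797 / [ 1975/(1350×96×10³) + 1/(9600) ].
P = 5.797 / 0.0001194 = 48550 N.
Spring compression = P/k = 48550/(9600) = 5.057 mm.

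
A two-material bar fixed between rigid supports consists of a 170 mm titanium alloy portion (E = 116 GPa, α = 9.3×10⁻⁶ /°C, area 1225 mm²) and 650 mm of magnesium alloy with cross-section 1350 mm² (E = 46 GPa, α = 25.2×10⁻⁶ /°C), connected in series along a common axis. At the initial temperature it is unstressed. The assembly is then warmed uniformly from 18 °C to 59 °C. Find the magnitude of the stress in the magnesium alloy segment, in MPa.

σ ≈ 46.8 MPa (compressive)

With the walls removed the bar would change length by δ_free = Σ αᵢΔT Lᵢ = 9.3×10⁻⁶×41×170 + 25.2×10⁻⁶×41×650 = 0.7364 mm.
The rigid supports impose zero overall length change; the single axial force P common to all segments must satisfy P Σ Lᵢ/(AᵢEᵢ) = δ_free.
Σ Lᵢ/(AᵢEᵢ) = 170/(1225×116×10³) + 650/(1350×46×10³) = 1.166×10⁻⁵ mm/N.
Hence P = δ_free / Σ(L/AE) = 0.7364/1.166×10⁻⁵ = 63.14 kN (compressive).
σ_{magnesium alloy} = P / A = 63140 / 1350 = 46.77 MPa.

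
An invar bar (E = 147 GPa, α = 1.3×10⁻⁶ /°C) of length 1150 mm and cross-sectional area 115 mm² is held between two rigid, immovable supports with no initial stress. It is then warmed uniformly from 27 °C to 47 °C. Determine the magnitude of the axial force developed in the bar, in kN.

P ≈ 0.44 kN (compressive)

The ends cannot move, so σ = EαΔT = 147×10³ × 1.3×10⁻⁶ × 20 = 3.822 MPa.
P = AEαΔT = 115 × 147×10³ × 1.3×10⁻⁶ × 20 = 0.4395 kN (compressive).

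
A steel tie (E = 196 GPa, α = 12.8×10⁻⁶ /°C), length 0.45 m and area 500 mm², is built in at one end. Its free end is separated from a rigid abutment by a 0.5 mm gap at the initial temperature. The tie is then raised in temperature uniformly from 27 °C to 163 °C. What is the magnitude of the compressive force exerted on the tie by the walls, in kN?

P ≈ 61.7 kN

If the wall were absent the tie would grow by αΔT L = 12.8×10⁻⁶ × 136 × 450 = 0.7834 mm.
This exceeds the 0.5 mm gap, so the wall pushes back. The portion of expansion that must be recovered elastically is δ_free − gap = 0.7834 − 0.5 = 0.2834 mm.
Compatibility: PL/(AE) = 0.2834 mm, so σ = P/A = E × (0.2834/450) = 123.4 MPa.
Force on the wall = σA = 123.4 × 500 mm² = 61.71 kN.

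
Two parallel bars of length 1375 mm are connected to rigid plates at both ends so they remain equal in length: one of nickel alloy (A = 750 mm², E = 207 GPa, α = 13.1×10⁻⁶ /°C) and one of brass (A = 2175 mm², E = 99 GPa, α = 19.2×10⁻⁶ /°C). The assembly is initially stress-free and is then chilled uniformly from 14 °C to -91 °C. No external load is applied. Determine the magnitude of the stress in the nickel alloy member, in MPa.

σ ≈ 77 MPa (compressive)

Equilibrium of a rigid end plate with no external load gives equal and opposite internal forces ±P in the two members. Since α_{brass} > α_{nickel alloy}, cooling drives the brass into tension and the nickel alloy into compression.
Setting the final lengths equal and cancelling L: (α₁ − α₂)ΔT = P/(A₁E₁) + P/(A₂E₂).
|α₁ − α₂|·ΔT = 6.1×10⁻⁶ × 105 = 0.0006405.
1/(A₁E₁) + 1/(A₂E₂) = 1/(750×207×10³) + 1/(2175×99×10³) = 1.109×10⁻⁸ N⁻¹.
So P = 0.0006405 / 1.109×10⁻⁸ = 57.78 kN.
σ_{nickel alloy} = P/A₁ = 57780/750 = 77.04 MPa, compressive.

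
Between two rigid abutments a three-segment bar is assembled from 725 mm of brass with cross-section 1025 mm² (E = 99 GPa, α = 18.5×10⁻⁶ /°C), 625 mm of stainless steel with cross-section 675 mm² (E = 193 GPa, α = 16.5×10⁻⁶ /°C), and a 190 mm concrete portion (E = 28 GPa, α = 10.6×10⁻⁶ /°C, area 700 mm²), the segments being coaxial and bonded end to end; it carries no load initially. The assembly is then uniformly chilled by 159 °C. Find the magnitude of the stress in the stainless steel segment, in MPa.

σ ≈ 280 MPa (tensile)

Free thermal contraction of the whole bar: Σ αᵢΔT Lᵢ = 18.5×10⁻⁶×159×725 + 16.5×10⁻⁶×159×625 + 10.6×10⁻⁶×159×190 = 4.093 mm.
The rigid supports impose zero overall length change; the single axial force P common to all segments must satisfy P Σ Lᵢ/(AᵢEᵢ) = δ_free.
Σ Lᵢ/(AᵢEᵢ) = 725/(1025×99×10³) + 625/(675×193×10³) + 190/(700×28×10³) = 2.164×10⁻⁵ mm/N.
So P = 4.093 / 2.164×10⁻⁵ = 189.2 kN, tensile.
σ_{stainless steel} = P / A = 189200 / 675 = 280.2 MPa.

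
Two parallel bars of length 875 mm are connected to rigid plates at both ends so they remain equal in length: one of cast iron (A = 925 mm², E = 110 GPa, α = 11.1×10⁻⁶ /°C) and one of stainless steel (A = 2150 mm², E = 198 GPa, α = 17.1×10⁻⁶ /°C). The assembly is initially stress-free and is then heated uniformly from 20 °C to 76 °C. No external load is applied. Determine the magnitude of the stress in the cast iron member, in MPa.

Equilibrium of a rigid end plate with no external load gives equal and opposite internal forces ±P in the two members. Since α_{stainless steel} > α_{cast iron}, heating drives the stainless steel into compression and the cast iron into tension.
Compatibility of the two members (thermal + elastic change equal): (α₁ − α₂)ΔT = P·[1/(A₁E₁) + 1/(A₂E₂)].
|α₁ − α₂|·ΔT = 6×10⁻⁶ × 56 = 0.000336.
1/(A₁E₁) + 1/(A₂E₂) = 1/(925×110×10³) + 1/(2150×198×10³) = 1.218×10⁻⁸ N⁻¹.
P = 0.000336 / 1.218×10⁻⁸ = 27590 N = 27.59 kN.
σ_{cast iron} = P/A₁ = 27590/925 = 29.83 MPa, tensile.

σ ≈ 29.8 MPa (tensile)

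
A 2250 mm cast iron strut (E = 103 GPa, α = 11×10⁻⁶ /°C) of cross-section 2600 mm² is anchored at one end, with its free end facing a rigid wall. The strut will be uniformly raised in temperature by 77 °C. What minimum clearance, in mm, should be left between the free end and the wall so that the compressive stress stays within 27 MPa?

Free expansion if unrestrained: δ_free = αΔT L = 11×10⁻⁶ × 77 × 2250 = 1.906 mm.
At the allowable stress the elastic shortening the wall may impose is σL/E = 27 × 2250 / (103×10³) = 0.5898 mm.
So the gap has to take up the difference, g_min = δ_free − σL/E = 1.906 − 0.5898 = 1.316 mm.

g ≈ 1.32 mm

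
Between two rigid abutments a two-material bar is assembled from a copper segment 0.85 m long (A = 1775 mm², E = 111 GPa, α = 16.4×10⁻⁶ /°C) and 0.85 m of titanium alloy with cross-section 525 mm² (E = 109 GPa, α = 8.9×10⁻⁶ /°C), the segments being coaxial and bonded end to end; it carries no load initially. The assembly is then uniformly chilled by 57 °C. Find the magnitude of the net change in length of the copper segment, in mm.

With the walls removed the bar would change length by δ_free = Σ αᵢΔT Lᵢ = 16.4×10⁻⁶×57×850 + 8.9×10⁻⁶×57×850 = 1.226 mm.
Since the ends are fixed, an axial force P builds up, equal in every segment, with P · Σ Lᵢ/(AᵢEᵢ) = δ_free.
The series flexibility is Σ Lᵢ/(AᵢEᵢ) = 850/(1775×111×10³) + 850/(525×109×10³) = 1.917×10⁻⁵ mm/N.
So P = 1.226 / 1.917×10⁻⁵ = 63.95 kN, tensile.
For the copper segment, free thermal change = 16.4×10⁻⁶×57×850 = 0.7946 mm and elastic change from P = 63950×850/(1775×111×10³) = 0.2759 mm; these oppose, so the net change is 0.519 mm (segment shortens).

|ΔL| ≈ 0.519 mm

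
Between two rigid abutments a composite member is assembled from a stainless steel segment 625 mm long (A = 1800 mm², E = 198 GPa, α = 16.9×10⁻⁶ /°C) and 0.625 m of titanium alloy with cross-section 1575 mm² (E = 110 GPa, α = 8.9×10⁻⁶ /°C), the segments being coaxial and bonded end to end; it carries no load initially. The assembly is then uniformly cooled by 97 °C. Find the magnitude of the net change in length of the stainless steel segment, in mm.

|ΔL| ≈ 0.513 mm

With the walls removed the bar would change length by δ_free = Σ αᵢΔT Lᵢ = 16.9×10⁻⁶×97×625 + 8.9×10⁻⁶×97×625 = 1.564 mm.
The walls prevent any net length change, so an axial force P (same in every segment) develops. Compatibility: P · Σ Lᵢ/(AᵢEᵢ) = δ_free.
Σ Lᵢ/(AᵢEᵢ) = 625/(1800×198×10³) + 625/(1575×110×10³) = 5.361×10⁻⁶ mm/N.
Hence P = δ_free / Σ(L/AE) = 1.564/5.361×10⁻⁶ = 291.8 kN (tensile).
For the stainless steel segment, free thermal change = 16.9×10⁻⁶×97×625 = 1.025 mm and elastic change from P = 291800×625/(1800×198×10³) = 0.5116 mm; these oppose, so the net change is 0.513 mm (segment shortens).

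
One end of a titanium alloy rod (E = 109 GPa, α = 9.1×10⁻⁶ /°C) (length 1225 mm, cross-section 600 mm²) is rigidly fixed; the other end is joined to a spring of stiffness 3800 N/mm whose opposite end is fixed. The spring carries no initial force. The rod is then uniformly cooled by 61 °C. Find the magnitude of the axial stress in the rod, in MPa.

If the spring were absent the rod would shorten by αΔT L = 9.1×10⁻⁶ × 61 × 1225 = 0.68 mm.
Let P be the tensile force in the spring. The rod extends elastically by PL/(AE) and the spring stretches by P/k; together these equal δ_free.
So P = δ_free / [L/(AE) + 1/k] = 0.68 / [ 1225/(600×109×10³) + 1/(3800) ].
P = 0.68 / 0.0002819 = 2412 N.
σ = P/A = 2412/600 = 4.02 MPa.

σ ≈ 4.02 MPa (tensile)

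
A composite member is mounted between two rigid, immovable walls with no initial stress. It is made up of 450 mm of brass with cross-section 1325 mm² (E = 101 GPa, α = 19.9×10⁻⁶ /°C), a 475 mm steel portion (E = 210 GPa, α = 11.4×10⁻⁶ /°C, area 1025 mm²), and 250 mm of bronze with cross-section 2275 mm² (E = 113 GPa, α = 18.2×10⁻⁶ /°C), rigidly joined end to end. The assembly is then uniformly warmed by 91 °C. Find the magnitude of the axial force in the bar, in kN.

Free thermal expansion of the whole bar: Σ αᵢΔT Lᵢ = 19.9×10⁻⁶×91×450 + 11.4×10⁻⁶×91×475 + 18.2×10⁻⁶×91×250 = 1.722 mm.
The rigid supports impose zero overall length change; the single axial force P common to all segments must satisfy P Σ Lᵢ/(AᵢEᵢ) = δ_free.
Σ Lᵢ/(AᵢEᵢ) = 450/(1325×101×10³) + 475/(1025×210×10³) + 250/(2275×113×10³) = 6.542×10⁻⁶ mm/N.
Hence P = δ_free / Σ(L/AE) = 1.722/6.542×10⁻⁶ = 263.2 kN (compressive).

P ≈ 263 kN (compressive)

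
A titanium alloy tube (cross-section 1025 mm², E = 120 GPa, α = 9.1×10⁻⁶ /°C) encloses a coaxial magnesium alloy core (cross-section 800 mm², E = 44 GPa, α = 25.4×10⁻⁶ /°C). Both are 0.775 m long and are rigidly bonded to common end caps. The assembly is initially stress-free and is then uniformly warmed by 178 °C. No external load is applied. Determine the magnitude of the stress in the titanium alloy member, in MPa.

The magnesium alloy has the larger α, so on heating it would change length more than the titanium alloy if both were free. The rigid plates force a common final length, so the magnesium alloy is put into compression and the titanium alloy into tension, with equal and opposite forces P (no external load).
Equating the net (thermal + elastic) strains gives |α₁ − α₂|·ΔT = P·[1/(A₁E₁) + 1/(A₂E₂)].
|α₁ − α₂|·ΔT = 16.3×10⁻⁶ × 178 = 0.002901.
1/(A₁E₁) + 1/(A₂E₂) = 1/(1025×120×10³) + 1/(800×44×10³) = 3.654×10⁻⁸ N⁻¹.
P = 0.002901 / 3.654×10⁻⁸ = 79410 N = 79.41 kN.
σ_{titanium alloy} = P/A₁ = 79410/1025 = 77.47 MPa, tensile.

σ ≈ 77.5 MPa (tensile)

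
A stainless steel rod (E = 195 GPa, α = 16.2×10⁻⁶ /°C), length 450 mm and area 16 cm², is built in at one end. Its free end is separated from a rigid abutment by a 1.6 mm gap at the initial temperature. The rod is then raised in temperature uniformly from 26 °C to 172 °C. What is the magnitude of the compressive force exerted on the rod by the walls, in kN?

Free thermal elongation = αΔT L = 16.2×10⁻⁶ × 146 × 450 = 1.064 mm.
This is smaller than the 1.6 mm clearance, so the rod expands freely without reaching the stop — the stress is zero.

P ≈ 0 kN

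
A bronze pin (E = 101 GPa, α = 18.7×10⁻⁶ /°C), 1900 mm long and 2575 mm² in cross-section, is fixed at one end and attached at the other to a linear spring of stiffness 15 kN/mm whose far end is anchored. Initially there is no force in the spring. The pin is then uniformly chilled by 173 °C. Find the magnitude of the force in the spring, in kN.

Free thermal contraction: δ_free = αΔT L = 18.7×10⁻⁶ × 173 × 1900 = 6.147 mm.
Let P be the tensile force in the spring. The pin extends elastically by PL/(AE) and the spring stretches by P/k; together these equal δ_free.
So P = δ_free / [L/(AE) + 1/k] = 6.147 / [ 1900/(2575×101×10³) + 1/(15×10³) ].
P = 6.147 / 7.397×10⁻⁵ = 83090 N.

P ≈ 83.1 kN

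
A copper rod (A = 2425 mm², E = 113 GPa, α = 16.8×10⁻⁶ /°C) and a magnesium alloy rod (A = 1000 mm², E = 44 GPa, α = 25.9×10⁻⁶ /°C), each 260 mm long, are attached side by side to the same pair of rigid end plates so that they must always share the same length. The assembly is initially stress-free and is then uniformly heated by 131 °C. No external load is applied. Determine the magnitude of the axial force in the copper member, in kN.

P ≈ 45.2 kN (tensile in the copper)

The magnesium alloy has the larger α, so on heating it would change length more than the copper if both were free. The rigid plates force a common final length, so the magnesium alloy is put into compression and the copper into tension, with equal and opposite forces P (no external load).
Compatibility of the two members (thermal + elastic change equal): (α₁ − α₂)ΔT = P·[1/(A₁E₁) + 1/(A₂E₂)].
|α₁ − α₂|·ΔT = 9.1×10⁻⁶ × 131 = 0.001192.
1/(A₁E₁) + 1/(A₂E₂) = 1/(2425×113×10³) + 1/(1000×44×10³) = 2.638×10⁻⁸ N⁻¹.
P = 0.001192 / 2.638×10⁻⁸ = 45200 N = 45.2 kN.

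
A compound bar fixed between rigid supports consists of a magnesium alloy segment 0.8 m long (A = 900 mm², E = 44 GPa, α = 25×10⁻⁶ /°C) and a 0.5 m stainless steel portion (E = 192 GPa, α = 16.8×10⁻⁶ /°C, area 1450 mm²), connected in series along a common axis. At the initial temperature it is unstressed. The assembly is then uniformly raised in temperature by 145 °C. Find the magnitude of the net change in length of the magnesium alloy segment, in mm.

If the supports were absent, the total length change would be Σ αᵢΔT Lᵢ = 25×10⁻⁶×145×800 + 16.8×10⁻⁶×145×500 = 4.118 mm.
The walls prevent any net length change, so an axial force P (same in every segment) develops. Compatibility: P · Σ Lᵢ/(AᵢEᵢ) = δ_free.
Σ Lᵢ/(AᵢEᵢ) = 800/(900×44×10³) + 500/(1450×192×10³) = 2.2×10⁻⁵ mm/N.
So P = 4.118 / 2.2×10⁻⁵ = 187.2 kN, compressive.
For the magnesium alloy segment, free thermal change = 25×10⁻⁶×145×800 = 2.9 mm and elastic change from P = 187200×800/(900×44×10³) = 3.782 mm; these oppose, so the net change is 0.882 mm (segment shortens).

|ΔL| ≈ 0.882 mm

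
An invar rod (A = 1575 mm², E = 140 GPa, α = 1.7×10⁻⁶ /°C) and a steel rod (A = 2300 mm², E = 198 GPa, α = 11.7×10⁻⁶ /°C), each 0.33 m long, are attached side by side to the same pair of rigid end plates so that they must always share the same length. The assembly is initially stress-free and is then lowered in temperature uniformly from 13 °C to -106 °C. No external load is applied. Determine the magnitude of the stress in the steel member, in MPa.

σ ≈ 76.9 MPa (tensile)

Equilibrium of a rigid end plate with no external load gives equal and opposite internal forces ±P in the two members. Since α_{steel} > α_{invar}, cooling drives the steel into tension and the invar into compression.
Compatibility of the two members (thermal + elastic change equal): (α₁ − α₂)ΔT = P·[1/(A₁E₁) + 1/(A₂E₂)].
|α₁ − α₂|·ΔT = 10×10⁻⁶ × 119 = 0.00119.
1/(A₁E₁) + 1/(A₂E₂) = 1/(1575×140×10³) + 1/(2300×198×10³) = 6.731×10⁻⁹ N⁻¹.
So P = 0.00119 / 6.731×10⁻⁹ = 176.8 kN.
σ_{steel} = P/A₂ = 176800/2300 = 76.87 MPa, tensile.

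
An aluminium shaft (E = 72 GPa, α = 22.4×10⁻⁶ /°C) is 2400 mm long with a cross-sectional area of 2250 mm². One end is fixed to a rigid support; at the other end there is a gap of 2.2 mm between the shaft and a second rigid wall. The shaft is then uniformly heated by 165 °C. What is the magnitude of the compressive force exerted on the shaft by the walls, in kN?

P ≈ 450 kN

Free thermal elongation = αΔT L = 22.4×10⁻⁶ × 165 × 2400 = 8.87 mm.
After closing the 2.2 mm clearance, 8.87 − 2.2 = 6.67 mm of expansion remains to be suppressed by the wall.
That suppressed elongation corresponds to σ = E·Δ/L = 72×10³ × 6.67/2400 = 200.1 MPa.
Force on the wall = σA = 200.1 × 2250 mm² = 450.3 kN.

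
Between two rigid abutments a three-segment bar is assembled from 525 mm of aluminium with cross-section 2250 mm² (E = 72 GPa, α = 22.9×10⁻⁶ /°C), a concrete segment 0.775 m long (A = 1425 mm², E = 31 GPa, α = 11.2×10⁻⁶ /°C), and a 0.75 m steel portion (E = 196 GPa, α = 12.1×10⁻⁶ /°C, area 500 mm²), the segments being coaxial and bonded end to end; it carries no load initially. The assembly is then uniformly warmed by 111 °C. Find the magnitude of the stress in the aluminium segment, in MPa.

With the walls removed the bar would change length by δ_free = Σ αᵢΔT Lᵢ = 22.9×10⁻⁶×111×525 + 11.2×10⁻⁶×111×775 + 12.1×10⁻⁶×111×750 = 3.305 mm.
Since the ends are fixed, an axial force P builds up, equal in every segment, with P · Σ Lᵢ/(AᵢEᵢ) = δ_free.
Σ Lᵢ/(AᵢEᵢ) = 525/(2250×72×10³) + 775/(1425×31×10³) + 750/(500×196×10³) = 2.844×10⁻⁵ mm/N.
So P = 3.305 / 2.844×10⁻⁵ = 116.2 kN, compressive.
σ_{aluminium} = P / A = 116200 / 2250 = 51.66 MPa.

σ ≈ 51.7 MPa (compressive)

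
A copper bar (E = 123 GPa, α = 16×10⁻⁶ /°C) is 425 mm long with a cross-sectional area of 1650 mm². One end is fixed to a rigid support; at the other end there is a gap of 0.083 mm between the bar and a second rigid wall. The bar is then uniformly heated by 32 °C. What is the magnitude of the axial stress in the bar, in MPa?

σ ≈ 39 MPa (compressive)

Free thermal elongation = αΔT L = 16×10⁻⁶ × 32 × 425 = 0.2176 mm.
After closing the 0.083 mm clearance, 0.2176 − 0.083 = 0.1346 mm of expansion remains to be suppressed by the wall.
That suppressed elongation corresponds to σ = E·Δ/L = 123×10³ × 0.1346/425 = 38.95 MPa.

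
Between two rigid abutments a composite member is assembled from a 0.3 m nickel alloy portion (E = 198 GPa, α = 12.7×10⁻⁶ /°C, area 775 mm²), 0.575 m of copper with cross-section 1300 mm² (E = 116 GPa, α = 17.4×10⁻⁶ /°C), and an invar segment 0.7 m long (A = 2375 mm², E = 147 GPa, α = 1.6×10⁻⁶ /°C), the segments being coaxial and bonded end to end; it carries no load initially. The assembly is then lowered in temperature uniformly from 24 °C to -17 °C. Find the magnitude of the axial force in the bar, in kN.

If the supports were absent, the total length change would be Σ αᵢΔT Lᵢ = 12.7×10⁻⁶×41×300 + 17.4×10⁻⁶×41×575 + 1.6×10⁻⁶×41×700 = 0.6123 mm.
The rigid supports impose zero overall length change; the single axial force P common to all segments must satisfy P Σ Lᵢ/(AᵢEᵢ) = δ_free.
Σ Lᵢ/(AᵢEᵢ) = 300/(775×198×10³) + 575/(1300×116×10³) + 700/(2375×147×10³) = 7.773×10⁻⁶ mm/N.
So P = 0.6123 / 7.773×10⁻⁶ = 78.78 kN, tensile.

P ≈ 78.8 kN (tensile)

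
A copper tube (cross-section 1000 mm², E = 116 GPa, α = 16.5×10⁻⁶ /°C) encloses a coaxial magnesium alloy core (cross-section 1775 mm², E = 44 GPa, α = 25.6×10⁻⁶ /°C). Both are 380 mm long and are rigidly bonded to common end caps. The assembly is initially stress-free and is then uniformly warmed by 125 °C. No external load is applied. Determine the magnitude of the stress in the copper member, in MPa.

Both members must finish at the same length. With the larger α, the magnesium alloy tends to over-expand; the plates restrain it, putting the magnesium alloy in compression and the copper in tension. With no external load the two internal forces are equal and opposite, magnitude P.
Equating the net (thermal + elastic) strains gives |α₁ − α₂|·ΔT = P·[1/(A₁E₁) + 1/(A₂E₂)].
|α₁ − α₂|·ΔT = 9.1×10⁻⁶ × 125 = 0.001138.
1/(A₁E₁) + 1/(A₂E₂) = 1/(1000×116×10³) + 1/(1775×44×10³) = 2.142×10⁻⁸ N⁻¹.
P = 0.001138 / 2.142×10⁻⁸ = 53090 N = 53.09 kN.
σ_{copper} = P/A₁ = 53090/1000 = 53.09 MPa, tensile.

σ ≈ 53.1 MPa (tensile)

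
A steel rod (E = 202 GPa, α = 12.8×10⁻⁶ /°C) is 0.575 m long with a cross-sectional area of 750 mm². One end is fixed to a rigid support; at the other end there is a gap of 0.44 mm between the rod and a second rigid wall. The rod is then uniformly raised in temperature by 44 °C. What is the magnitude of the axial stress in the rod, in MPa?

Unrestrained expansion: δ_free = αΔT L = 12.8×10⁻⁶ × 44 × 575 = 0.3238 mm.
Since δ_free = 0.324 mm is less than the 0.44 mm gap, the rod never touches the wall. No axial force develops.

σ ≈ 0 MPa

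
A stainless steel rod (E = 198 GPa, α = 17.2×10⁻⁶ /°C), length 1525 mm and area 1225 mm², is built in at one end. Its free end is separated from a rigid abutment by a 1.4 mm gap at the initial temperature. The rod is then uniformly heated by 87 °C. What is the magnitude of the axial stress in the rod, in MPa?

σ ≈ 115 MPa (compressive)

If the wall were absent the rod would grow by αΔT L = 17.2×10⁻⁶ × 87 × 1525 = 2.282 mm.
After closing the 1.4 mm clearance, 2.282 − 1.4 = 0.882 mm of expansion remains to be suppressed by the wall.
That suppressed elongation corresponds to σ = E·Δ/L = 198×10³ × 0.882/1525 = 114.5 MPa.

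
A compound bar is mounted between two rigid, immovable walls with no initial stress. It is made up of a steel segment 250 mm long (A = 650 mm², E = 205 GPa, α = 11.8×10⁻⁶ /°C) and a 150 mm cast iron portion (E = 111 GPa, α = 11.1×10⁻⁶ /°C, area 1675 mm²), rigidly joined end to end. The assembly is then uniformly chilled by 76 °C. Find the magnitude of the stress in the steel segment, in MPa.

If the supports were absent, the total length change would be Σ αᵢΔT Lᵢ = 11.8×10⁻⁶×76×250 + 11.1×10⁻⁶×76×150 = 0.3507 mm.
The rigid supports impose zero overall length change; the single axial force P common to all segments must satisfy P Σ Lᵢ/(AᵢEᵢ) = δ_free.
The series flexibility is Σ Lᵢ/(AᵢEᵢ) = 250/(650×205×10³) + 150/(1675×111×10³) = 2.683×10⁻⁶ mm/N.
P = 0.3507 / 2.683×10⁻⁶ = 130700 N = 130.7 kN, tensile.
σ_{steel} = P / A = 130700 / 650 = 201.1 MPa.

σ ≈ 201 MPa (tensile)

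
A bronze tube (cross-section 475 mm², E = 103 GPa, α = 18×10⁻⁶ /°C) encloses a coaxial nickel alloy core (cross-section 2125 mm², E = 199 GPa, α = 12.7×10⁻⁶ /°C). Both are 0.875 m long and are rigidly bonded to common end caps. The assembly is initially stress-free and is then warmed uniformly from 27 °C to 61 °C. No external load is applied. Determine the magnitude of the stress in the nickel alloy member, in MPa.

σ ≈ 3.72 MPa (tensile)

The bronze has the larger α, so on heating it would change length more than the nickel alloy if both were free. The rigid plates force a common final length, so the bronze is put into compression and the nickel alloy into tension, with equal and opposite forces P (no external load).
Setting the final lengths equal and cancelling L: (α₁ − α₂)ΔT = P/(A₁E₁) + P/(A₂E₂).
|α₁ − α₂|·ΔT = 5.3×10⁻⁶ × 34 = 0.0001802.
1/(A₁E₁) + 1/(A₂E₂) = 1/(475×103×10³) + 1/(2125×199×10³) = 2.28×10⁻⁸ N⁻¹.
P = 0.0001802 / 2.28×10⁻⁸ = 7902 N = 7.902 kN.
σ_{nickel alloy} = P/A₂ = 7902/2125 = 3.719 MPa, tensile.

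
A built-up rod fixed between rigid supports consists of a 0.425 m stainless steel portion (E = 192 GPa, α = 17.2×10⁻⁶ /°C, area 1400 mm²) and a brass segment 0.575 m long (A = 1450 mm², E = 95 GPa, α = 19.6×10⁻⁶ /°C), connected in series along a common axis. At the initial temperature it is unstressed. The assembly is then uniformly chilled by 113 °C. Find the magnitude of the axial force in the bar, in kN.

P ≈ 365 kN (tensile)

If the supports were absent, the total length change would be Σ αᵢΔT Lᵢ = 17.2×10⁻⁶×113×425 + 19.6×10⁻⁶×113×575 = 2.1 mm.
The rigid supports impose zero overall length change; the single axial force P common to all segments must satisfy P Σ Lᵢ/(AᵢEᵢ) = δ_free.
The series flexibility is Σ Lᵢ/(AᵢEᵢ) = 425/(1400×192×10³) + 575/(1450×95×10³) = 5.755×10⁻⁶ mm/N.
Hence P = δ_free / Σ(L/AE) = 2.1/5.755×10⁻⁶ = 364.8 kN (tensile).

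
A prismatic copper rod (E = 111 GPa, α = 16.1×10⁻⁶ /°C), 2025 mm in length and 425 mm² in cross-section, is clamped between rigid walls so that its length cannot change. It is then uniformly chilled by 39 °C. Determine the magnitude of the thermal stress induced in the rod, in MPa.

With length fixed, the mechanical strain must cancel the thermal strain αΔT = 16.1×10⁻⁶ × 39 = 627.9×10⁻⁶.
σ = EαΔT = 111×10³ × 16.1×10⁻⁶ × 39 = 69.7 MPa (tensile; the rod is trying to contract).

σ ≈ 69.7 MPa (tensile)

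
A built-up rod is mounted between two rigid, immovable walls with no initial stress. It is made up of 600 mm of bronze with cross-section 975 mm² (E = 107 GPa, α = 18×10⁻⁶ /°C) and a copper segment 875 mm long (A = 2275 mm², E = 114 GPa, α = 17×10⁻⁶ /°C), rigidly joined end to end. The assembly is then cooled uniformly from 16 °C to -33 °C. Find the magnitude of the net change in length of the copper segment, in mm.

If the supports were absent, the total length change would be Σ αᵢΔT Lᵢ = 18×10⁻⁶×49×600 + 17×10⁻⁶×49×875 = 1.258 mm.
Since the ends are fixed, an axial force P builds up, equal in every segment, with P · Σ Lᵢ/(AᵢEᵢ) = δ_free.
The series flexibility is Σ Lᵢ/(AᵢEᵢ) = 600/(975×107×10³) + 875/(2275×114×10³) = 9.125×10⁻⁶ mm/N.
P = 1.258 / 9.125×10⁻⁶ = 137900 N = 137.9 kN, tensile.
For the copper segment, free thermal change = 17×10⁻⁶×49×875 = 0.7289 mm and elastic change from P = 137900×875/(2275×114×10³) = 0.4651 mm; these oppose, so the net change is 0.264 mm (segment shortens).

|ΔL| ≈ 0.264 mm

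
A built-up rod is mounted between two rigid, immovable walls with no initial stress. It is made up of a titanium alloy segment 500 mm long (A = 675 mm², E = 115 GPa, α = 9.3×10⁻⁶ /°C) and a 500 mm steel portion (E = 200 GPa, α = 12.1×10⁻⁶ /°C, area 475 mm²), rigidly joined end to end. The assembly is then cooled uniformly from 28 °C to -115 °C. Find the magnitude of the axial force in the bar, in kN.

If the supports were absent, the total length change would be Σ αᵢΔT Lᵢ = 9.3×10⁻⁶×143×500 + 12.1×10⁻⁶×143×500 = 1.53 mm.
The walls prevent any net length change, so an axial force P (same in every segment) develops. Compatibility: P · Σ Lᵢ/(AᵢEᵢ) = δ_free.
The series flexibility is Σ Lᵢ/(AᵢEᵢ) = 500/(675×115×10³) + 500/(475×200×10³) = 1.17×10⁻⁵ mm/N.
Hence P = δ_free / Σ(L/AE) = 1.53/1.17×10⁻⁵ = 130.7 kN (tensile).

P ≈ 131 kN (tensile)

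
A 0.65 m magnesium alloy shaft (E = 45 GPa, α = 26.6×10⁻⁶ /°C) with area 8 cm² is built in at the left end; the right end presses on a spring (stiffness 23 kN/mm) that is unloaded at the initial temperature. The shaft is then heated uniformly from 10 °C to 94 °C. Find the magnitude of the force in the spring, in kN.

The unrestrained thermal change is αΔT L = 26.6×10⁻⁶ × 84 × 650 = 1.452 mm.
With a force P in the spring, the elastic change of the shaft is PL/(AE) and that of the spring is P/k; compatibility requires their sum to equal δ_free.
P [ L/(AE) + 1/k ] = δ_free → P [ 650/(800×45×10³) + 1/(23×10³) ] = 1.452.
P = 1.452 / 6.153×10⁻⁵ = 23600 N.

P ≈ 23.6 kN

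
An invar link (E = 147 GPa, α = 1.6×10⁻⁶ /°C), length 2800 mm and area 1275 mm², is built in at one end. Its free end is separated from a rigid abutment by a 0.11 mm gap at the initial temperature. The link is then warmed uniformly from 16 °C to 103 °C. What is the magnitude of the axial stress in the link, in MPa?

Unrestrained expansion: δ_free = αΔT L = 1.6×10⁻⁶ × 87 × 2800 = 0.3898 mm.
After closing the 0.11 mm clearance, 0.3898 − 0.11 = 0.2798 mm of expansion remains to be suppressed by the wall.
Compatibility: PL/(AE) = 0.2798 mm, so σ = P/A = E × (0.2798/2800) = 14.69 MPa.

σ ≈ 14.7 MPa (compressive)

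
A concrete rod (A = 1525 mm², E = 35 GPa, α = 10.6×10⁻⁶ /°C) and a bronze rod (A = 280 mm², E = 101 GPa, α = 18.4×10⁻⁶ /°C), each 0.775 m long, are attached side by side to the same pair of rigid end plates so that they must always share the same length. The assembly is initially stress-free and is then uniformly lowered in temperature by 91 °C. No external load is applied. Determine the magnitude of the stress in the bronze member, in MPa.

σ ≈ 46.9 MPa (tensile)

Both members must finish at the same length. With the larger α, the bronze tends to over-contract; the plates restrain it, putting the bronze in tension and the concrete in compression. With no external load the two internal forces are equal and opposite, magnitude P.
Setting the final lengths equal and cancelling L: (α₁ − α₂)ΔT = P/(A₁E₁) + P/(A₂E₂).
|α₁ − α₂|·ΔT = 7.8×10⁻⁶ × 91 = 0.0007098.
1/(A₁E₁) + 1/(A₂E₂) = 1/(1525×35×10³) + 1/(280×101×10³) = 5.41×10⁻⁸ N⁻¹.
So P = 0.0007098 / 5.41×10⁻⁸ = 13.12 kN.
σ_{bronze} = P/A₂ = 13120/280 = 46.86 MPa, tensile.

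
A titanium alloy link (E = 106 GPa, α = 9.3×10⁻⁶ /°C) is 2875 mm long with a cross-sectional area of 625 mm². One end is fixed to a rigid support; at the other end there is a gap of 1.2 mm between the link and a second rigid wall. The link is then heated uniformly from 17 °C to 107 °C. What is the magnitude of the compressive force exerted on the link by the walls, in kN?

If the wall were absent the link would grow by αΔT L = 9.3×10⁻⁶ × 90 × 2875 = 2.406 mm.
This exceeds the 1.2 mm gap, so the wall pushes back. The portion of expansion that must be recovered elastically is δ_free − gap = 2.406 − 1.2 = 1.206 mm.
So σ = E(δ_free − g)/L = 106×10³ × 1.206/2875 = 44.48 MPa.
P = σA = 44.48 × 625 = 27.8 kN.

P ≈ 27.8 kN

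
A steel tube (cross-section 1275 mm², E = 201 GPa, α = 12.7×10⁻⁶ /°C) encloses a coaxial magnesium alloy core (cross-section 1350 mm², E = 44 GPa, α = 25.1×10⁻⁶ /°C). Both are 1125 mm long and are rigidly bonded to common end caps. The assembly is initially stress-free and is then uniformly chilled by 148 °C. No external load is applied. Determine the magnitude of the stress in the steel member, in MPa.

Both members must finish at the same length. With the larger α, the magnesium alloy tends to over-contract; the plates restrain it, putting the magnesium alloy in tension and the steel in compression. With no external load the two internal forces are equal and opposite, magnitude P.
Equating the net (thermal + elastic) strains gives |α₁ − α₂|·ΔT = P·[1/(A₁E₁) + 1/(A₂E₂)].
|α₁ − α₂|·ΔT = 12.4×10⁻⁶ × 148 = 0.001835.
1/(A₁E₁) + 1/(A₂E₂) = 1/(1275×201×10³) + 1/(1350×44×10³) = 2.074×10⁻⁸ N⁻¹.
P = 0.001835 / 2.074×10⁻⁸ = 88500 N = 88.5 kN.
σ_{steel} = P/A₁ = 88500/1275 = 69.41 MPa, compressive.

σ ≈ 69.4 MPa (compressive)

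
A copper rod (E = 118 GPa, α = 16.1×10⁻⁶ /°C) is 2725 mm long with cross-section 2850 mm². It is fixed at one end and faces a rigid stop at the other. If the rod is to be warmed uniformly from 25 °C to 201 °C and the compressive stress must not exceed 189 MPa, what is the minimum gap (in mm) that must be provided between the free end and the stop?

Free expansion if unrestrained: δ_free = αΔT L = 16.1×10⁻⁶ × 176 × 2725 = 7.722 mm.
A stress of 189 MPa corresponds to the wall pushing the rod back by σL/E = 189×2725/(118×10³) = 4.365 mm.
So the gap has to take up the difference, g_min = δ_free − σL/E = 7.722 − 4.365 = 3.357 mm.

g ≈ 3.36 mm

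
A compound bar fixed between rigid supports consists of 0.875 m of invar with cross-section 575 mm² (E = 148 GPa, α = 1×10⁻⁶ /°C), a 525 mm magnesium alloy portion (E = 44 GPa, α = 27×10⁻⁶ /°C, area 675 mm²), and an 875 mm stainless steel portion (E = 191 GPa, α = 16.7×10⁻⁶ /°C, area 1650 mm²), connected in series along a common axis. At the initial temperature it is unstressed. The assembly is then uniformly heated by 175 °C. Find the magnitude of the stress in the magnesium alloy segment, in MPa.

σ ≈ 250 MPa (compressive)

With the walls removed the bar would change length by δ_free = Σ αᵢΔT Lᵢ = 1×10⁻⁶×175×875 + 27×10⁻⁶×175×525 + 16.7×10⁻⁶×175×875 = 5.191 mm.
The rigid supports impose zero overall length change; the single axial force P common to all segments must satisfy P Σ Lᵢ/(AᵢEᵢ) = δ_free.
The series flexibility is Σ Lᵢ/(AᵢEᵢ) = 875/(575×148×10³) + 525/(675×44×10³) + 875/(1650×191×10³) = 3.074×10⁻⁵ mm/N.
P = 5.191 / 3.074×10⁻⁵ = 168900 N = 168.9 kN, compressive.
σ_{magnesium alloy} = P / A = 168900 / 675 = 250.2 MPa.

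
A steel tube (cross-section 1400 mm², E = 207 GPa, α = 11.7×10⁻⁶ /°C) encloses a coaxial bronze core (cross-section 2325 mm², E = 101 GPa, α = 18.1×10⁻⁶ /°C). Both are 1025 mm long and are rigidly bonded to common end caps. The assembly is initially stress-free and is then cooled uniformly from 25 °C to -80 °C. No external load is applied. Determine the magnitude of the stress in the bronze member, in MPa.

σ ≈ 37.5 MPa (tensile)

Both members must finish at the same length. With the larger α, the bronze tends to over-contract; the plates restrain it, putting the bronze in tension and the steel in compression. With no external load the two internal forces are equal and opposite, magnitude P.
Equating the net (thermal + elastic) strains gives |α₁ − α₂|·ΔT = P·[1/(A₁E₁) + 1/(A₂E₂)].
|α₁ − α₂|·ΔT = 6.4×10⁻⁶ × 105 = 0.000672.
1/(A₁E₁) + 1/(A₂E₂) = 1/(1400×207×10³) + 1/(2325×101×10³) = 7.709×10⁻⁹ N⁻¹.
So P = 0.000672 / 7.709×10⁻⁹ = 87.17 kN.
σ_{bronze} = P/A₂ = 87170/2325 = 37.49 MPa, tensile.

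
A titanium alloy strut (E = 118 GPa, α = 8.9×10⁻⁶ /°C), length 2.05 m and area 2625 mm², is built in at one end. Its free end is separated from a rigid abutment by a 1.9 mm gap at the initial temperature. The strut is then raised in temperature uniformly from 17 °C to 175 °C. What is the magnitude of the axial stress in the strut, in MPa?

σ ≈ 56.6 MPa (compressive)

Free thermal elongation = αΔT L = 8.9×10⁻⁶ × 158 × 2050 = 2.883 mm.
The gap closes (δ_free > 1.9 mm) and the wall then resists a further 2.883 − 1.9 = 0.9827 mm of expansion.
Compatibility: PL/(AE) = 0.9827 mm, so σ = P/A = E × (0.9827/2050) = 56.57 MPa.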